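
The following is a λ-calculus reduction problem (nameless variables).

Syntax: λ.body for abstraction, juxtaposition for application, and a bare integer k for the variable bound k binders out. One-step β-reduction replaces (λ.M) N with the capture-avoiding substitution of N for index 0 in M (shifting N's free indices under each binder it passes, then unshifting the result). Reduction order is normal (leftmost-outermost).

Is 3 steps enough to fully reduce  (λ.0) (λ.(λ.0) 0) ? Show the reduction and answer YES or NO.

  start: (λ.0) (λ.(λ.0) 0)
  →1  λ.(λ.0) 0
  →2  λ.0

Answer: YES — reaches normal form λ.0 in 2 ≤ 3 steps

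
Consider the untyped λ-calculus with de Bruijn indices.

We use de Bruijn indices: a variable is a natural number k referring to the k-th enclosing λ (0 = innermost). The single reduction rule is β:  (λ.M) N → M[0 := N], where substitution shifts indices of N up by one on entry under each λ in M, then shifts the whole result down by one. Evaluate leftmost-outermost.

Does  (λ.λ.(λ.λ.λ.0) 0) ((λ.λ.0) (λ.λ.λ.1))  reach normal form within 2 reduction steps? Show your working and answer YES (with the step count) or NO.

  start: (λ.λ.(λ.λ.λ.0) 0) ((λ.λ.0) (λ.λ.λ.1))
  →1  λ.(λ.λ.λ.0) 0
  →2  λ.λ.λ.0

Answer: YES — reaches normal form λ.λ.λ.0 in 2 ≤ 2 steps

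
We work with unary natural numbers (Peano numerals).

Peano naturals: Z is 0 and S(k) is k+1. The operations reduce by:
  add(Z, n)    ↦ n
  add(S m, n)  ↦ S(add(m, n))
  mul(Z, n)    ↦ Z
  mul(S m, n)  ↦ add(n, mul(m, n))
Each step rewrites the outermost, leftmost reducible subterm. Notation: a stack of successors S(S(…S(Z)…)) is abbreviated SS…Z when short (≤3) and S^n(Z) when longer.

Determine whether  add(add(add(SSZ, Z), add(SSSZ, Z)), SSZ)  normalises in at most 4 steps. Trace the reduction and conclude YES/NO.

  start: add(add(add(SSZ, Z), add(SSSZ, Z)), SSZ)
  step 1: add(add(S(add(SZ, Z)), add(SSSZ, Z)), SSZ)
  step 2: add(S(add(add(SZ, Z), add(SSSZ, Z))), SSZ)
  step 3: S(add(add(add(SZ, Z), add(SSSZ, Z)), SSZ))
  step 4: S(add(add(S(add(Z, Z)), add(SSSZ, Z)), SSZ))

Answer: NO — after 4 steps the term is S(add(add(S(add(Z, Z)), add(SSSZ, Z)), SSZ)), not yet normal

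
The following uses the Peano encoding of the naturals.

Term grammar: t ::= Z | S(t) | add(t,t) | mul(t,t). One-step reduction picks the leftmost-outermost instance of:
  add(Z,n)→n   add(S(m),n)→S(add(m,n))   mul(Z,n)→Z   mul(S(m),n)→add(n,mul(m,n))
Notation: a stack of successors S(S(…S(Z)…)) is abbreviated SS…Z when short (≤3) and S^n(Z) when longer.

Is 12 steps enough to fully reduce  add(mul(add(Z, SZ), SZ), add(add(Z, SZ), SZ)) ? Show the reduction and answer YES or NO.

Answer: YES — reaches normal form SSSZ in 10 ≤ 12 steps

Derivation:
  start: add(mul(add(Z, SZ), SZ), add(add(Z, SZ), SZ))
  →1  add(mul(SZ, SZ), add(add(Z, SZ), SZ))
  →2  add(add(SZ, mul(Z, SZ)), add(add(Z, SZ), SZ))
  →3  add(S(add(Z, mul(Z, SZ))), add(add(Z, SZ), SZ))
  →4  S(add(add(Z, mul(Z, SZ)), add(add(Z, SZ), SZ)))
  →5  S(add(mul(Z, SZ), add(add(Z, SZ), SZ)))
  →6  S(add(Z, add(add(Z, SZ), SZ)))
  →7  S(add(add(Z, SZ), SZ))
  →8  S(add(SZ, SZ))
  →9  S(S(add(Z, SZ)))
  →10  SSSZ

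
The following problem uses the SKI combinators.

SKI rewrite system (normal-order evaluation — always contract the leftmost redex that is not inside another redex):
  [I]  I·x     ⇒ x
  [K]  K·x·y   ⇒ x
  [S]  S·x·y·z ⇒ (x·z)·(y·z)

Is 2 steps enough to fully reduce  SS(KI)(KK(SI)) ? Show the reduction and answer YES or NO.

  start: SS(KI)(KK(SI))
  [1] S(KK(SI))(KI(KK(SI)))
  [2] SK(KI(KK(SI)))

Answer: NO — after 2 steps the term is SK(KI(KK(SI))), not yet normal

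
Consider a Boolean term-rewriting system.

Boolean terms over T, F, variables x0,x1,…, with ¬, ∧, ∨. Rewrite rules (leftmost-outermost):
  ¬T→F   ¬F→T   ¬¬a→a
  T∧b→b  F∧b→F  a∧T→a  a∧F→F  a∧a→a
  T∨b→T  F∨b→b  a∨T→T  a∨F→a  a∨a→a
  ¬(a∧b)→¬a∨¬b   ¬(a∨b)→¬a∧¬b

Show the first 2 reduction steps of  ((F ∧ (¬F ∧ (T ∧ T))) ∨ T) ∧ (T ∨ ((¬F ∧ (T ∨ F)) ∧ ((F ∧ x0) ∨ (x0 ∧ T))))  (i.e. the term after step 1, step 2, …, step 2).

Answer: after 2 steps: T ∨ ((¬F ∧ (T ∨ F)) ∧ ((F ∧ x0) ∨ (x0 ∧ T)))

Reduction:
  start: ((F ∧ (¬F ∧ (T ∧ T))) ∨ T) ∧ (T ∨ ((¬F ∧ (T ∨ F)) ∧ ((F ∧ x0) ∨ (x0 ∧ T))))
  [1] T ∧ (T ∨ ((¬F ∧ (T ∨ F)) ∧ ((F ∧ x0) ∨ (x0 ∧ T))))
  [2] T ∨ ((¬F ∧ (T ∨ F)) ∧ ((F ∧ x0) ∨ (x0 ∧ T)))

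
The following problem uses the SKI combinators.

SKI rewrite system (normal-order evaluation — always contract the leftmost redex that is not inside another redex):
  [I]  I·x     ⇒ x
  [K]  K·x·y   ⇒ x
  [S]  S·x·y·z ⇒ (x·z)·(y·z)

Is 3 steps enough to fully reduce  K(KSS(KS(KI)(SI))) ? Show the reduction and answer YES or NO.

  start: K(KSS(KS(KI)(SI)))
  [1] K(S(KS(KI)(SI)))
  [2] K(S(S(SI)))

Answer: YES — reaches normal form K(S(S(SI))) in 2 ≤ 3 steps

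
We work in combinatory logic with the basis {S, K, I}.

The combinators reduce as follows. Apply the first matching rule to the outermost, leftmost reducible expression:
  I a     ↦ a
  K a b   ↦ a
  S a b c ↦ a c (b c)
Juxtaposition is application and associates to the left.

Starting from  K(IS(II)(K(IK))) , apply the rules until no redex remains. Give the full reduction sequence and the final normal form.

Answer: normal form = K(SI(KK))  (in 3 steps)

Reduction:
  start: K(IS(II)(K(IK)))
  step 1: K(S(II)(K(IK)))
  step 2: K(SI(K(IK)))
  step 3: K(SI(KK))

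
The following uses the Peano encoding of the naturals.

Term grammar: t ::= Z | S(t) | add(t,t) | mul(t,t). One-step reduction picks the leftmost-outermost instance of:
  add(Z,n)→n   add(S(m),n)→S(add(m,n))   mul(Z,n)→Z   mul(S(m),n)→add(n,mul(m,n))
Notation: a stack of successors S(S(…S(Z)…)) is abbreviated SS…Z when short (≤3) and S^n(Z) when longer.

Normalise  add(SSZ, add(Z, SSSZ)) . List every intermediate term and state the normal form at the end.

Answer: normal form = S^5(Z)  (in 4 steps)

Reduction:
  start: add(SSZ, add(Z, SSSZ))
  [1] S(add(SZ, add(Z, SSSZ)))
  [2] S(S(add(Z, add(Z, SSSZ))))
  [3] S(S(add(Z, SSSZ)))
  [4] S^5(Z)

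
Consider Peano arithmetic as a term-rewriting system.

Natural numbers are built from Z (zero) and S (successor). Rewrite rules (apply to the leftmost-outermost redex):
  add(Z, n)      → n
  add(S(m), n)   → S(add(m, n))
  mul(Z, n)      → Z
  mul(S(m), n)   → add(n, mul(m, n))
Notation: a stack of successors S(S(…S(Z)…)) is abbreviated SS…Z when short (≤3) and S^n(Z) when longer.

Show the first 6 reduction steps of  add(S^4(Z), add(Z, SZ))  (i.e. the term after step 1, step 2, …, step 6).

Answer: after 6 steps: S^5(Z)

Reduction:
  start: add(S^4(Z), add(Z, SZ))
  [1] S(add(SSSZ, add(Z, SZ)))
  [2] S(S(add(SSZ, add(Z, SZ))))
  [3] S(S(S(add(SZ, add(Z, SZ)))))
  [4] S(S(S(S(add(Z, add(Z, SZ))))))
  [5] S(S(S(S(add(Z, SZ)))))
  [6] S^5(Z)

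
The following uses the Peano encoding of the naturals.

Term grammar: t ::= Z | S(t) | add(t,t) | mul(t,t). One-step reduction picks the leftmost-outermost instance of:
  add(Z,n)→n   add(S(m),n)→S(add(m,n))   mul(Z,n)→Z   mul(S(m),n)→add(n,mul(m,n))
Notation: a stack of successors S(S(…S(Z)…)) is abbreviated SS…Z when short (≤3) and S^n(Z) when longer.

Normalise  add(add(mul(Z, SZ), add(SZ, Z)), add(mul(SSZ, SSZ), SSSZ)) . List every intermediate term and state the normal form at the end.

Answer: normal form = S^8(Z)  (in 20 steps)

Working:
  start: add(add(mul(Z, SZ), add(SZ, Z)), add(mul(SSZ, SSZ), SSSZ))
  [1] add(add(Z, add(SZ, Z)), add(mul(SSZ, SSZ), SSSZ))
  [2] add(add(SZ, Z), add(mul(SSZ, SSZ), SSSZ))
  [3] add(S(add(Z, Z)), add(mul(SSZ, SSZ), SSSZ))
  [4] S(add(add(Z, Z), add(mul(SSZ, SSZ), SSSZ)))
  [5] S(add(Z, add(mul(SSZ, SSZ), SSSZ)))
  [6] S(add(mul(SSZ, SSZ), SSSZ))
  [7] S(add(add(SSZ, mul(SZ, SSZ)), SSSZ))
  [8] S(add(S(add(SZ, mul(SZ, SSZ))), SSSZ))
  [9] S(S(add(add(SZ, mul(SZ, SSZ)), SSSZ)))
  [10] S(S(add(S(add(Z, mul(SZ, SSZ))), SSSZ)))
  [11] S(S(S(add(add(Z, mul(SZ, SSZ)), SSSZ))))
  [12] S(S(S(add(mul(SZ, SSZ), SSSZ))))
  [13] S(S(S(add(add(SSZ, mul(Z, SSZ)), SSSZ))))
  [14] S(S(S(add(S(add(SZ, mul(Z, SSZ))), SSSZ))))
  [15] S(S(S(S(add(add(SZ, mul(Z, SSZ)), SSSZ)))))
  [16] S(S(S(S(add(S(add(Z, mul(Z, SSZ))), SSSZ)))))
  [17] S(S(S(S(S(add(add(Z, mul(Z, SSZ)), SSSZ))))))
  [18] S(S(S(S(S(add(mul(Z, SSZ), SSSZ))))))
  [19] S(S(S(S(S(add(Z, SSSZ))))))
  [20] S^8(Z)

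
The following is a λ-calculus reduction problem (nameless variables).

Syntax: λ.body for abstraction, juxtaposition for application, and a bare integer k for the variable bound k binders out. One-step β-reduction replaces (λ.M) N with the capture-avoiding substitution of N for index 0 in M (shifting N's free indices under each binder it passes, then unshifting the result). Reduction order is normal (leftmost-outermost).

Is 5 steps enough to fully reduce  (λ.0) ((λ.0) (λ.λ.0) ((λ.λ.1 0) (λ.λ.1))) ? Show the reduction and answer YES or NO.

Answer: YES — reaches normal form λ.0 in 3 ≤ 5 steps

Reduction:
  start: (λ.0) ((λ.0) (λ.λ.0) ((λ.λ.1 0) (λ.λ.1)))
  step 1: (λ.0) (λ.λ.0) ((λ.λ.1 0) (λ.λ.1))
  step 2: (λ.λ.0) ((λ.λ.1 0) (λ.λ.1))
  step 3: λ.0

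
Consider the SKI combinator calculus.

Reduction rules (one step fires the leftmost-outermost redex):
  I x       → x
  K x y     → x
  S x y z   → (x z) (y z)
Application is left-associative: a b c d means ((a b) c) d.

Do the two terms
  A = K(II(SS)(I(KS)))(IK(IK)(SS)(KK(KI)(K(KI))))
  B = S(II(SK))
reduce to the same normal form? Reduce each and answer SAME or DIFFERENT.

Term A:
  start: K(II(SS)(I(KS)))(IK(IK)(SS)(KK(KI)(K(KI))))
  [1] II(SS)(I(KS))
  [2] I(SS)(I(KS))
  [3] SS(I(KS))
  [4] SS(KS)

Term B:
  start: S(II(SK))
  [1] S(I(SK))
  [2] S(SK)

Answer: DIFFERENT — A ⇓ SS(KS), B ⇓ S(SK)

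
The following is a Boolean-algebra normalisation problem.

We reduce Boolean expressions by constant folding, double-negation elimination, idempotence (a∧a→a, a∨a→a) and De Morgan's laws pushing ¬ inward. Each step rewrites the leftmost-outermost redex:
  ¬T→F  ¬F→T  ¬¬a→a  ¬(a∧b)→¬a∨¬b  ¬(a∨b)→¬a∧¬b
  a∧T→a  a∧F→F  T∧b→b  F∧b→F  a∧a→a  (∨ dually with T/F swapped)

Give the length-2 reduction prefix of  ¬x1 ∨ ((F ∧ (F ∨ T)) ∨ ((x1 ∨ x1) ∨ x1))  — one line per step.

Answer: after 2 steps: ¬x1 ∨ ((x1 ∨ x1) ∨ x1)

Reduction:
  start: ¬x1 ∨ ((F ∧ (F ∨ T)) ∨ ((x1 ∨ x1) ∨ x1))
  →1  ¬x1 ∨ (F ∨ ((x1 ∨ x1) ∨ x1))
  →2  ¬x1 ∨ ((x1 ∨ x1) ∨ x1)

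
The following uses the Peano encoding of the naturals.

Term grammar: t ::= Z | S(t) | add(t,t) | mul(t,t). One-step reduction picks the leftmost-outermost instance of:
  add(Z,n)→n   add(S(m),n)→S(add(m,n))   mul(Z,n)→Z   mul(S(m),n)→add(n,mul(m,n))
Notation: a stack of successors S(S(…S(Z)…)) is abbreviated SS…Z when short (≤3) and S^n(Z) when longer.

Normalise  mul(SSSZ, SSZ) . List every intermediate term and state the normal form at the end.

Answer: normal form = S^6(Z)  (in 13 steps)

Reduction:
  start: mul(SSSZ, SSZ)
  [1] add(SSZ, mul(SSZ, SSZ))
  [2] S(add(SZ, mul(SSZ, SSZ)))
  [3] S(S(add(Z, mul(SSZ, SSZ))))
  [4] S(S(mul(SSZ, SSZ)))
  [5] S(S(add(SSZ, mul(SZ, SSZ))))
  [6] S(S(S(add(SZ, mul(SZ, SSZ)))))
  [7] S(S(S(S(add(Z, mul(SZ, SSZ))))))
  [8] S(S(S(S(mul(SZ, SSZ)))))
  [9] S(S(S(S(add(SSZ, mul(Z, SSZ))))))
  [10] S(S(S(S(S(add(SZ, mul(Z, SSZ)))))))
  [11] S(S(S(S(S(S(add(Z, mul(Z, SSZ))))))))
  [12] S(S(S(S(S(S(mul(Z, SSZ)))))))
  [13] S^6(Z)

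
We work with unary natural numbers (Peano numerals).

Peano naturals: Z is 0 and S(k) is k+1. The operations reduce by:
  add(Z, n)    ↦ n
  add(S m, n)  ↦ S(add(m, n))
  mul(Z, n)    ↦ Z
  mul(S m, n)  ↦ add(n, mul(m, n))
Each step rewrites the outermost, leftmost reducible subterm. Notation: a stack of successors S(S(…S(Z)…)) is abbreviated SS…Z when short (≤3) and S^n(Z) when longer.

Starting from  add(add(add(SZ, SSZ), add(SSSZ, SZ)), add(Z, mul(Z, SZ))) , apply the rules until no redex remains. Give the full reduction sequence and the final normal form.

Answer: normal form = S^7(Z)  (in 20 steps)

Derivation:
  start: add(add(add(SZ, SSZ), add(SSSZ, SZ)), add(Z, mul(Z, SZ)))
  →1  add(add(S(add(Z, SSZ)), add(SSSZ, SZ)), add(Z, mul(Z, SZ)))
  →2  add(S(add(add(Z, SSZ), add(SSSZ, SZ))), add(Z, mul(Z, SZ)))
  →3  S(add(add(add(Z, SSZ), add(SSSZ, SZ)), add(Z, mul(Z, SZ))))
  →4  S(add(add(SSZ, add(SSSZ, SZ)), add(Z, mul(Z, SZ))))
  →5  S(add(S(add(SZ, add(SSSZ, SZ))), add(Z, mul(Z, SZ))))
  →6  S(S(add(add(SZ, add(SSSZ, SZ)), add(Z, mul(Z, SZ)))))
  →7  S(S(add(S(add(Z, add(SSSZ, SZ))), add(Z, mul(Z, SZ)))))
  →8  S(S(S(add(add(Z, add(SSSZ, SZ)), add(Z, mul(Z, SZ))))))
  →9  S(S(S(add(add(SSSZ, SZ), add(Z, mul(Z, SZ))))))
  →10  S(S(S(add(S(add(SSZ, SZ)), add(Z, mul(Z, SZ))))))
  →11  S(S(S(S(add(add(SSZ, SZ), add(Z, mul(Z, SZ)))))))
  →12  S(S(S(S(add(S(add(SZ, SZ)), add(Z, mul(Z, SZ)))))))
  →13  S(S(S(S(S(add(add(SZ, SZ), add(Z, mul(Z, SZ))))))))
  →14  S(S(S(S(S(add(S(add(Z, SZ)), add(Z, mul(Z, SZ))))))))
  →15  S(S(S(S(S(S(add(add(Z, SZ), add(Z, mul(Z, SZ)))))))))
  →16  S(S(S(S(S(S(add(SZ, add(Z, mul(Z, SZ)))))))))
  →17  S(S(S(S(S(S(S(add(Z, add(Z, mul(Z, SZ))))))))))
  →18  S(S(S(S(S(S(S(add(Z, mul(Z, SZ)))))))))
  →19  S(S(S(S(S(S(S(mul(Z, SZ))))))))
  →20  S^7(Z)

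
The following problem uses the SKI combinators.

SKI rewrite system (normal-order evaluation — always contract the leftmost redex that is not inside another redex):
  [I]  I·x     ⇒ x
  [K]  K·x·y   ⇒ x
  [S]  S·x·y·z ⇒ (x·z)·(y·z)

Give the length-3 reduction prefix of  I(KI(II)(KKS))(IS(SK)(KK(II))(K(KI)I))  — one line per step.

Answer: after 3 steps: KKS(IS(SK)(KK(II))(K(KI)I))

Derivation:
  start: I(KI(II)(KKS))(IS(SK)(KK(II))(K(KI)I))
  →1  KI(II)(KKS)(IS(SK)(KK(II))(K(KI)I))
  →2  I(KKS)(IS(SK)(KK(II))(K(KI)I))
  →3  KKS(IS(SK)(KK(II))(K(KI)I))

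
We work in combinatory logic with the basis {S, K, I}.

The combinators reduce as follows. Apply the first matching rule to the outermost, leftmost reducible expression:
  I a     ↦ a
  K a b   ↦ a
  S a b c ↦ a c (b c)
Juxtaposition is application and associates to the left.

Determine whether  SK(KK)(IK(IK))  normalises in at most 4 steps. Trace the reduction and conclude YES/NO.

Answer: YES — reaches normal form KK in 4 ≤ 4 steps

Working:
  start: SK(KK)(IK(IK))
  [1] K(IK(IK))(KK(IK(IK)))
  [2] IK(IK)
  [3] K(IK)
  [4] KK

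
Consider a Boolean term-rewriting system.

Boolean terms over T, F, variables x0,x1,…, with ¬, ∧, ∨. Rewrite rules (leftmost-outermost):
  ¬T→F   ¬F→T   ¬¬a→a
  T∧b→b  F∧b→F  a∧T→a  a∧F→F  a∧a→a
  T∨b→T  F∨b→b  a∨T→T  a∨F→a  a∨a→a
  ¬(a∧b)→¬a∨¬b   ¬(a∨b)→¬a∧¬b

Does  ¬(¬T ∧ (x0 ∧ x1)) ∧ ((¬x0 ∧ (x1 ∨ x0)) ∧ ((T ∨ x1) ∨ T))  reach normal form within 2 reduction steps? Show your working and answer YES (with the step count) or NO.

  start: ¬(¬T ∧ (x0 ∧ x1)) ∧ ((¬x0 ∧ (x1 ∨ x0)) ∧ ((T ∨ x1) ∨ T))
  →1  (¬¬T ∨ ¬(x0 ∧ x1)) ∧ ((¬x0 ∧ (x1 ∨ x0)) ∧ ((T ∨ x1) ∨ T))
  →2  (T ∨ ¬(x0 ∧ x1)) ∧ ((¬x0 ∧ (x1 ∨ x0)) ∧ ((T ∨ x1) ∨ T))

Answer: NO — after 2 steps the term is (T ∨ ¬(x0 ∧ x1)) ∧ ((¬x0 ∧ (x1 ∨ x0)) ∧ ((T ∨ x1) ∨ T)), not yet normal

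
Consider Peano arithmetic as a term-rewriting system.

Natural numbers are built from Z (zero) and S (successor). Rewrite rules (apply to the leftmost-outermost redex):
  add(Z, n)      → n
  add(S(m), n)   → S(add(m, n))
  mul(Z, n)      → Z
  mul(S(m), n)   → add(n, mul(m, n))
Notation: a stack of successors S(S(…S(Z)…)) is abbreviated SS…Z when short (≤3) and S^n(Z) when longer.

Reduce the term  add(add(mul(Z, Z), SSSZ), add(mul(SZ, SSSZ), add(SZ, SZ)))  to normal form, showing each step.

Answer: normal form = S^8(Z)  (in 18 steps)

Derivation:
  start: add(add(mul(Z, Z), SSSZ), add(mul(SZ, SSSZ), add(SZ, SZ)))
  step 1: add(add(Z, SSSZ), add(mul(SZ, SSSZ), add(SZ, SZ)))
  step 2: add(SSSZ, add(mul(SZ, SSSZ), add(SZ, SZ)))
  step 3: S(add(SSZ, add(mul(SZ, SSSZ), add(SZ, SZ))))
  step 4: S(S(add(SZ, add(mul(SZ, SSSZ), add(SZ, SZ)))))
  step 5: S(S(S(add(Z, add(mul(SZ, SSSZ), add(SZ, SZ))))))
  step 6: S(S(S(add(mul(SZ, SSSZ), add(SZ, SZ)))))
  step 7: S(S(S(add(add(SSSZ, mul(Z, SSSZ)), add(SZ, SZ)))))
  step 8: S(S(S(add(S(add(SSZ, mul(Z, SSSZ))), add(SZ, SZ)))))
  step 9: S(S(S(S(add(add(SSZ, mul(Z, SSSZ)), add(SZ, SZ))))))
  step 10: S(S(S(S(add(S(add(SZ, mul(Z, SSSZ))), add(SZ, SZ))))))
  step 11: S(S(S(S(S(add(add(SZ, mul(Z, SSSZ)), add(SZ, SZ)))))))
  step 12: S(S(S(S(S(add(S(add(Z, mul(Z, SSSZ))), add(SZ, SZ)))))))
  step 13: S(S(S(S(S(S(add(add(Z, mul(Z, SSSZ)), add(SZ, SZ))))))))
  step 14: S(S(S(S(S(S(add(mul(Z, SSSZ), add(SZ, SZ))))))))
  step 15: S(S(S(S(S(S(add(Z, add(SZ, SZ))))))))
  step 16: S(S(S(S(S(S(add(SZ, SZ)))))))
  step 17: S(S(S(S(S(S(S(add(Z, SZ))))))))
  step 18: S^8(Z)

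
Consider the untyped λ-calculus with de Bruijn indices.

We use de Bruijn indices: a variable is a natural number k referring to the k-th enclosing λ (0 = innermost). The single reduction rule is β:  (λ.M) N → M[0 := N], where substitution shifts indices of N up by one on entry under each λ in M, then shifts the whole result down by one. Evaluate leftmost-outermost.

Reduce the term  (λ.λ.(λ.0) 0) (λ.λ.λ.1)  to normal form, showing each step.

Answer: normal form = λ.0  (in 2 steps)

Derivation:
  start: (λ.λ.(λ.0) 0) (λ.λ.λ.1)
  [1] λ.(λ.0) 0
  [2] λ.0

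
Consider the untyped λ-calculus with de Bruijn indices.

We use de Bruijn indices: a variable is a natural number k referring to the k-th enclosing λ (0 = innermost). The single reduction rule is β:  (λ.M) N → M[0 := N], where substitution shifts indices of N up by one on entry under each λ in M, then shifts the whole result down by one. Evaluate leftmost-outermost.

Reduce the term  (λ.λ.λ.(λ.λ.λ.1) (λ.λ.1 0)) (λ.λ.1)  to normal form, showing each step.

  start: (λ.λ.λ.(λ.λ.λ.1) (λ.λ.1 0)) (λ.λ.1)
  →1  λ.λ.(λ.λ.λ.1) (λ.λ.1 0)
  →2  λ.λ.λ.λ.1

Answer: normal form = λ.λ.λ.λ.1  (in 2 steps)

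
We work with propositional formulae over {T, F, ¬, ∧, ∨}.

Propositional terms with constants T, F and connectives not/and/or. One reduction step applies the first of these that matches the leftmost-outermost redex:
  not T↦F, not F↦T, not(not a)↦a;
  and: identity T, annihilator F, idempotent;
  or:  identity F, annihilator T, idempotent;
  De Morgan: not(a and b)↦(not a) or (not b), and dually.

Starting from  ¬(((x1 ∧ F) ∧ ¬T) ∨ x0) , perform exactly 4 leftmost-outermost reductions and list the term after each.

Answer: after 4 steps: ((¬x1 ∨ T) ∨ ¬¬T) ∧ ¬x0

Working:
  start: ¬(((x1 ∧ F) ∧ ¬T) ∨ x0)
  →1  ¬((x1 ∧ F) ∧ ¬T) ∧ ¬x0
  →2  (¬(x1 ∧ F) ∨ ¬¬T) ∧ ¬x0
  →3  ((¬x1 ∨ ¬F) ∨ ¬¬T) ∧ ¬x0
  →4  ((¬x1 ∨ T) ∨ ¬¬T) ∧ ¬x0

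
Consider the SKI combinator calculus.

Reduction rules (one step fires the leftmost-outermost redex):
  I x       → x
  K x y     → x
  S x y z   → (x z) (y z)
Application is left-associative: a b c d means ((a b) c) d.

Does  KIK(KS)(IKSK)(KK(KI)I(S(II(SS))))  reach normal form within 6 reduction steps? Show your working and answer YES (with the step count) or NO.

Answer: YES — reaches normal form SI in 5 ≤ 6 steps

Reduction:
  start: KIK(KS)(IKSK)(KK(KI)I(S(II(SS))))
  [1] I(KS)(IKSK)(KK(KI)I(S(II(SS))))
  [2] KS(IKSK)(KK(KI)I(S(II(SS))))
  [3] S(KK(KI)I(S(II(SS))))
  [4] S(KI(S(II(SS))))
  [5] SI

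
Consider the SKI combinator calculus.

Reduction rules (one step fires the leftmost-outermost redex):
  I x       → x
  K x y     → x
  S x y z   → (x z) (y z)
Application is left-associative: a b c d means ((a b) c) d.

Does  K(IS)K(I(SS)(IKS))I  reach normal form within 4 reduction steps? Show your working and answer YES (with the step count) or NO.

  start: K(IS)K(I(SS)(IKS))I
  →1  IS(I(SS)(IKS))I
  →2  S(I(SS)(IKS))I
  →3  S(SS(IKS))I
  →4  S(SS(KS))I

Answer: YES — reaches normal form S(SS(KS))I in 4 ≤ 4 steps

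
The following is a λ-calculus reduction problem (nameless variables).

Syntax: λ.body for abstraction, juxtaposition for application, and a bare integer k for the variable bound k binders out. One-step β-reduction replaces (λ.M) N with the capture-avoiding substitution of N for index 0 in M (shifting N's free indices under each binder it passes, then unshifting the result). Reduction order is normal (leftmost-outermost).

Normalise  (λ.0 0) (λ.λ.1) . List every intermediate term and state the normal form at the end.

  start: (λ.0 0) (λ.λ.1)
  [1] (λ.λ.1) (λ.λ.1)
  [2] λ.λ.λ.1

Answer: normal form = λ.λ.λ.1  (in 2 steps)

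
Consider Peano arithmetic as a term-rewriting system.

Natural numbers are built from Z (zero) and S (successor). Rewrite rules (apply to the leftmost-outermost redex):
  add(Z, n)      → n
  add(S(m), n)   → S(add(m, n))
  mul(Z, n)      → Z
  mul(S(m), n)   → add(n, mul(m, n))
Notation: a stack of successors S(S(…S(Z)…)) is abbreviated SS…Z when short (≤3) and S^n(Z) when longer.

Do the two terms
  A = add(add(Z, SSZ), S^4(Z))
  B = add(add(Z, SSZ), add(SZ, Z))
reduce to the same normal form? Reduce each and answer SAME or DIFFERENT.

Term A:
  start: add(add(Z, SSZ), S^4(Z))
  [1] add(SSZ, S^4(Z))
  [2] S(add(SZ, S^4(Z)))
  [3] S(S(add(Z, S^4(Z))))
  [4] S^6(Z)

Term B:
  start: add(add(Z, SSZ), add(SZ, Z))
  [1] add(SSZ, add(SZ, Z))
  [2] S(add(SZ, add(SZ, Z)))
  [3] S(S(add(Z, add(SZ, Z))))
  [4] S(S(add(SZ, Z)))
  [5] S(S(S(add(Z, Z))))
  [6] SSSZ

Answer: DIFFERENT — A ⇓ S^6(Z), B ⇓ SSSZ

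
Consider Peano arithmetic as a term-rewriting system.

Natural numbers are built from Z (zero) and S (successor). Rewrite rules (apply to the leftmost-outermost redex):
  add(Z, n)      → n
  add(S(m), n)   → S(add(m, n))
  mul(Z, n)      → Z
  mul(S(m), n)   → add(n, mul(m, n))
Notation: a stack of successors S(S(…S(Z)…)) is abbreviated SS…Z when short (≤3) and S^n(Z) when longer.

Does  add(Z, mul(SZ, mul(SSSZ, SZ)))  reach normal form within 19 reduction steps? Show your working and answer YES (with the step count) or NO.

  start: add(Z, mul(SZ, mul(SSSZ, SZ)))
  [1] mul(SZ, mul(SSSZ, SZ))
  [2] add(mul(SSSZ, SZ), mul(Z, mul(SSSZ, SZ)))
  [3] add(add(SZ, mul(SSZ, SZ)), mul(Z, mul(SSSZ, SZ)))
  [4] add(S(add(Z, mul(SSZ, SZ))), mul(Z, mul(SSSZ, SZ)))
  [5] S(add(add(Z, mul(SSZ, SZ)), mul(Z, mul(SSSZ, SZ))))
  [6] S(add(mul(SSZ, SZ), mul(Z, mul(SSSZ, SZ))))
  [7] S(add(add(SZ, mul(SZ, SZ)), mul(Z, mul(SSSZ, SZ))))
  [8] S(add(S(add(Z, mul(SZ, SZ))), mul(Z, mul(SSSZ, SZ))))
  [9] S(S(add(add(Z, mul(SZ, SZ)), mul(Z, mul(SSSZ, SZ)))))
  [10] S(S(add(mul(SZ, SZ), mul(Z, mul(SSSZ, SZ)))))
  [11] S(S(add(add(SZ, mul(Z, SZ)), mul(Z, mul(SSSZ, SZ)))))
  [12] S(S(add(S(add(Z, mul(Z, SZ))), mul(Z, mul(SSSZ, SZ)))))
  [13] S(S(S(add(add(Z, mul(Z, SZ)), mul(Z, mul(SSSZ, SZ))))))
  [14] S(S(S(add(mul(Z, SZ), mul(Z, mul(SSSZ, SZ))))))
  [15] S(S(S(add(Z, mul(Z, mul(SSSZ, SZ))))))
  [16] S(S(S(mul(Z, mul(SSSZ, SZ)))))
  [17] SSSZ

Answer: YES — reaches normal form SSSZ in 17 ≤ 19 steps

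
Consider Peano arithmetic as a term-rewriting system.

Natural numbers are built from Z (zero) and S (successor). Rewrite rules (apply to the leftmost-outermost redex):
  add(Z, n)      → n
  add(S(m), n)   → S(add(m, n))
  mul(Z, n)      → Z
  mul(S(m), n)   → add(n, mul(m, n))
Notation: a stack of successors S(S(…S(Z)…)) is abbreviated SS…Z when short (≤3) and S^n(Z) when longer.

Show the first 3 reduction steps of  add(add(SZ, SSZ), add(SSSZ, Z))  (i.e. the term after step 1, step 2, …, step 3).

Answer: after 3 steps: S(add(SSZ, add(SSSZ, Z)))

Reduction:
  start: add(add(SZ, SSZ), add(SSSZ, Z))
  →1  add(S(add(Z, SSZ)), add(SSSZ, Z))
  →2  S(add(add(Z, SSZ), add(SSSZ, Z)))
  →3  S(add(SSZ, add(SSSZ, Z)))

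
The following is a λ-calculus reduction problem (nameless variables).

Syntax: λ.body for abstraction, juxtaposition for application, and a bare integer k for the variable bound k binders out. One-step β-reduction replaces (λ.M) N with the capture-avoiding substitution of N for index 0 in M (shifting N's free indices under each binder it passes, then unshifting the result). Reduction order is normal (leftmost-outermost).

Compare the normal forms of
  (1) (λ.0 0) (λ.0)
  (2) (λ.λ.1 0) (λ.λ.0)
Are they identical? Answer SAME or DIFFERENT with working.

Term A:
  start: (λ.0 0) (λ.0)
  →1  (λ.0) (λ.0)
  →2  λ.0

Term B:
  start: (λ.λ.1 0) (λ.λ.0)
  →1  λ.(λ.λ.0) 0
  →2  λ.λ.0

Answer: DIFFERENT — A ⇓ λ.0, B ⇓ λ.λ.0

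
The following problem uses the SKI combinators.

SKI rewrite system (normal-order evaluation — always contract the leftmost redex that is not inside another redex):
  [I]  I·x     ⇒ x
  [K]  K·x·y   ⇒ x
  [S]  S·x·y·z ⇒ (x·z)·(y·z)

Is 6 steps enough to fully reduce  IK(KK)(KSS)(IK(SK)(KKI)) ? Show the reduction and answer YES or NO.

Answer: YES — reaches normal form K in 3 ≤ 6 steps

Derivation:
  start: IK(KK)(KSS)(IK(SK)(KKI))
  step 1: K(KK)(KSS)(IK(SK)(KKI))
  step 2: KK(IK(SK)(KKI))
  step 3: K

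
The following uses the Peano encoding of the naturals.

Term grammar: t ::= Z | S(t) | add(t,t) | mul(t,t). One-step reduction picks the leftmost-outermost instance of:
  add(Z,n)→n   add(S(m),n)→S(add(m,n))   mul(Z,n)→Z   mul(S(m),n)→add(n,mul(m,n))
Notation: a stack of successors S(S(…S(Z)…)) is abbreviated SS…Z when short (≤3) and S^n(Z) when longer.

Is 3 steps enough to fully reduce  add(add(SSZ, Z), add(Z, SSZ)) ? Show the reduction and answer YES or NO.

  start: add(add(SSZ, Z), add(Z, SSZ))
  →1  add(S(add(SZ, Z)), add(Z, SSZ))
  →2  S(add(add(SZ, Z), add(Z, SSZ)))
  →3  S(add(S(add(Z, Z)), add(Z, SSZ)))

Answer: NO — after 3 steps the term is S(add(S(add(Z, Z)), add(Z, SSZ))), not yet normal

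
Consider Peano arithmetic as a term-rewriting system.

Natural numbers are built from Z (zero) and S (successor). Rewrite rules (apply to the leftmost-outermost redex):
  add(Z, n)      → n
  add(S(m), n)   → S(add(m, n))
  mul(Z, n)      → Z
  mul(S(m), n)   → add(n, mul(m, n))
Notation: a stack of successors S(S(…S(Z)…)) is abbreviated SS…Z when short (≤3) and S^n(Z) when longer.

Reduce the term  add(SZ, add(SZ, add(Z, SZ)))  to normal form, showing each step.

Answer: normal form = SSSZ  (in 5 steps)

Reduction:
  start: add(SZ, add(SZ, add(Z, SZ)))
  [1] S(add(Z, add(SZ, add(Z, SZ))))
  [2] S(add(SZ, add(Z, SZ)))
  [3] S(S(add(Z, add(Z, SZ))))
  [4] S(S(add(Z, SZ)))
  [5] SSSZ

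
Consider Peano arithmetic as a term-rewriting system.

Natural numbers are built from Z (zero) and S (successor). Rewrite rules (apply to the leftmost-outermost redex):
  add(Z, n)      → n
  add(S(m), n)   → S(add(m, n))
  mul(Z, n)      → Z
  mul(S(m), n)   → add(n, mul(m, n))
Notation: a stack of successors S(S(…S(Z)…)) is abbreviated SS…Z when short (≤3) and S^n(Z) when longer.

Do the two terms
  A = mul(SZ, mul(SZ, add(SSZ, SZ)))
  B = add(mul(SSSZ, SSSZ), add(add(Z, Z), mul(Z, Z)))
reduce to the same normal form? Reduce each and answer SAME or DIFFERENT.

Term A:
  start: mul(SZ, mul(SZ, add(SSZ, SZ)))
  step 1: add(mul(SZ, add(SSZ, SZ)), mul(Z, mul(SZ, add(SSZ, SZ))))
  step 2: add(add(add(SSZ, SZ), mul(Z, add(SSZ, SZ))), mul(Z, mul(SZ, add(SSZ, SZ))))
  step 3: add(add(S(add(SZ, SZ)), mul(Z, add(SSZ, SZ))), mul(Z, mul(SZ, add(SSZ, SZ))))
  step 4: add(S(add(add(SZ, SZ), mul(Z, add(SSZ, SZ)))), mul(Z, mul(SZ, add(SSZ, SZ))))
  step 5: S(add(add(add(SZ, SZ), mul(Z, add(SSZ, SZ))), mul(Z, mul(SZ, add(SSZ, SZ)))))
  step 6: S(add(add(S(add(Z, SZ)), mul(Z, add(SSZ, SZ))), mul(Z, mul(SZ, add(SSZ, SZ)))))
  step 7: S(add(S(add(add(Z, SZ), mul(Z, add(SSZ, SZ)))), mul(Z, mul(SZ, add(SSZ, SZ)))))
  step 8: S(S(add(add(add(Z, SZ), mul(Z, add(SSZ, SZ))), mul(Z, mul(SZ, add(SSZ, SZ))))))
  step 9: S(S(add(add(SZ, mul(Z, add(SSZ, SZ))), mul(Z, mul(SZ, add(SSZ, SZ))))))
  step 10: S(S(add(S(add(Z, mul(Z, add(SSZ, SZ)))), mul(Z, mul(SZ, add(SSZ, SZ))))))
  step 11: S(S(S(add(add(Z, mul(Z, add(SSZ, SZ))), mul(Z, mul(SZ, add(SSZ, SZ)))))))
  step 12: S(S(S(add(mul(Z, add(SSZ, SZ)), mul(Z, mul(SZ, add(SSZ, SZ)))))))
  step 13: S(S(S(add(Z, mul(Z, mul(SZ, add(SSZ, SZ)))))))
  step 14: S(S(S(mul(Z, mul(SZ, add(SSZ, SZ))))))
  step 15: SSSZ

Term B:
  start: add(mul(SSSZ, SSSZ), add(add(Z, Z), mul(Z, Z)))
  step 1: add(add(SSSZ, mul(SSZ, SSSZ)), add(add(Z, Z), mul(Z, Z)))
  step 2: add(S(add(SSZ, mul(SSZ, SSSZ))), add(add(Z, Z), mul(Z, Z)))
  step 3: S(add(add(SSZ, mul(SSZ, SSSZ)), add(add(Z, Z), mul(Z, Z))))
  step 4: S(add(S(add(SZ, mul(SSZ, SSSZ))), add(add(Z, Z), mul(Z, Z))))
  step 5: S(S(add(add(SZ, mul(SSZ, SSSZ)), add(add(Z, Z), mul(Z, Z)))))
  step 6: S(S(add(S(add(Z, mul(SSZ, SSSZ))), add(add(Z, Z), mul(Z, Z)))))
  step 7: S(S(S(add(add(Z, mul(SSZ, SSSZ)), add(add(Z, Z), mul(Z, Z))))))
  step 8: S(S(S(add(mul(SSZ, SSSZ), add(add(Z, Z), mul(Z, Z))))))
  step 9: S(S(S(add(add(SSSZ, mul(SZ, SSSZ)), add(add(Z, Z), mul(Z, Z))))))
  step 10: S(S(S(add(S(add(SSZ, mul(SZ, SSSZ))), add(add(Z, Z), mul(Z, Z))))))
  step 11: S(S(S(S(add(add(SSZ, mul(SZ, SSSZ)), add(add(Z, Z), mul(Z, Z)))))))
  step 12: S(S(S(S(add(S(add(SZ, mul(SZ, SSSZ))), add(add(Z, Z), mul(Z, Z)))))))
  step 13: S(S(S(S(S(add(add(SZ, mul(SZ, SSSZ)), add(add(Z, Z), mul(Z, Z))))))))
  step 14: S(S(S(S(S(add(S(add(Z, mul(SZ, SSSZ))), add(add(Z, Z), mul(Z, Z))))))))
  step 15: S(S(S(S(S(S(add(add(Z, mul(SZ, SSSZ)), add(add(Z, Z), mul(Z, Z)))))))))
  step 16: S(S(S(S(S(S(add(mul(SZ, SSSZ), add(add(Z, Z), mul(Z, Z)))))))))
  step 17: S(S(S(S(S(S(add(add(SSSZ, mul(Z, SSSZ)), add(add(Z, Z), mul(Z, Z)))))))))
  step 18: S(S(S(S(S(S(add(S(add(SSZ, mul(Z, SSSZ))), add(add(Z, Z), mul(Z, Z)))))))))
  step 19: S(S(S(S(S(S(S(add(add(SSZ, mul(Z, SSSZ)), add(add(Z, Z), mul(Z, Z))))))))))
  step 20: S(S(S(S(S(S(S(add(S(add(SZ, mul(Z, SSSZ))), add(add(Z, Z), mul(Z, Z))))))))))
  step 21: S(S(S(S(S(S(S(S(add(add(SZ, mul(Z, SSSZ)), add(add(Z, Z), mul(Z, Z)))))))))))
  step 22: S(S(S(S(S(S(S(S(add(S(add(Z, mul(Z, SSSZ))), add(add(Z, Z), mul(Z, Z)))))))))))
  step 23: S(S(S(S(S(S(S(S(S(add(add(Z, mul(Z, SSSZ)), add(add(Z, Z), mul(Z, Z))))))))))))
  step 24: S(S(S(S(S(S(S(S(S(add(mul(Z, SSSZ), add(add(Z, Z), mul(Z, Z))))))))))))
  step 25: S(S(S(S(S(S(S(S(S(add(Z, add(add(Z, Z), mul(Z, Z))))))))))))
  step 26: S(S(S(S(S(S(S(S(S(add(add(Z, Z), mul(Z, Z)))))))))))
  step 27: S(S(S(S(S(S(S(S(S(add(Z, mul(Z, Z)))))))))))
  step 28: S(S(S(S(S(S(S(S(S(mul(Z, Z))))))))))
  step 29: S^9(Z)

Answer: DIFFERENT — A ⇓ SSSZ, B ⇓ S^9(Z)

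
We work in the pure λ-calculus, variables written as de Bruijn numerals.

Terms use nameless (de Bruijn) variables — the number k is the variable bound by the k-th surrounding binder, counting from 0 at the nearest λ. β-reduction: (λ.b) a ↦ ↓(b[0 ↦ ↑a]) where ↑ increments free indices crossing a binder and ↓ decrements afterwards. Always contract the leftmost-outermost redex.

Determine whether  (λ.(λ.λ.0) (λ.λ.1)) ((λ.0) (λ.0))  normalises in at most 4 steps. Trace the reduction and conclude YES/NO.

Answer: YES — reaches normal form λ.0 in 2 ≤ 4 steps

Working:
  start: (λ.(λ.λ.0) (λ.λ.1)) ((λ.0) (λ.0))
  →1  (λ.λ.0) (λ.λ.1)
  →2  λ.0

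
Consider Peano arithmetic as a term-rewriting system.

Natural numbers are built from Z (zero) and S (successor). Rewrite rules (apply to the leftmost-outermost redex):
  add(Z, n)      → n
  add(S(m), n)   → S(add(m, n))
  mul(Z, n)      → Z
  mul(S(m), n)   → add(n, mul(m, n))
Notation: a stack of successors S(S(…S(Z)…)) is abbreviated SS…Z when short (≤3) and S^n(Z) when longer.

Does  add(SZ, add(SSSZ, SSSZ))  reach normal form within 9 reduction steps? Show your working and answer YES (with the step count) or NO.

  start: add(SZ, add(SSSZ, SSSZ))
  [1] S(add(Z, add(SSSZ, SSSZ)))
  [2] S(add(SSSZ, SSSZ))
  [3] S(S(add(SSZ, SSSZ)))
  [4] S(S(S(add(SZ, SSSZ))))
  [5] S(S(S(S(add(Z, SSSZ)))))
  [6] S^7(Z)

Answer: YES — reaches normal form S^7(Z) in 6 ≤ 9 steps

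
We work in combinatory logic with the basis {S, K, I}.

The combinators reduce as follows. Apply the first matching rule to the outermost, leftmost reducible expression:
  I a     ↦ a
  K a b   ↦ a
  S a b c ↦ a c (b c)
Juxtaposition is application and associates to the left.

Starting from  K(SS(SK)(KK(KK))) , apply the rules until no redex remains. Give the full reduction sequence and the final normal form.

Answer: normal form = K(SK(SKK))  (in 3 steps)

Reduction:
  start: K(SS(SK)(KK(KK)))
  [1] K(S(KK(KK))(SK(KK(KK))))
  [2] K(SK(SK(KK(KK))))
  [3] K(SK(SKK))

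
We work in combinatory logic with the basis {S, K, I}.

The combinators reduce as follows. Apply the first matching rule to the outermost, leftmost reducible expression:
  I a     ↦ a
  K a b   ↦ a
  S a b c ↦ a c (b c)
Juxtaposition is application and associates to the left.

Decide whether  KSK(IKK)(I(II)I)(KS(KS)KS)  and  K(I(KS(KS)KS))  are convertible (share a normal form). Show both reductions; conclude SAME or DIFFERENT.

Answer: SAME — A ⇓ K(SKS), B ⇓ K(SKS)

Working:
Term A:
  start: KSK(IKK)(I(II)I)(KS(KS)KS)
  [1] S(IKK)(I(II)I)(KS(KS)KS)
  [2] IKK(KS(KS)KS)(I(II)I(KS(KS)KS))
  [3] KK(KS(KS)KS)(I(II)I(KS(KS)KS))
  [4] K(I(II)I(KS(KS)KS))
  [5] K(III(KS(KS)KS))
  [6] K(II(KS(KS)KS))
  [7] K(I(KS(KS)KS))
  [8] K(KS(KS)KS)
  [9] K(SKS)

Term B:
  start: K(I(KS(KS)KS))
  [1] K(KS(KS)KS)
  [2] K(SKS)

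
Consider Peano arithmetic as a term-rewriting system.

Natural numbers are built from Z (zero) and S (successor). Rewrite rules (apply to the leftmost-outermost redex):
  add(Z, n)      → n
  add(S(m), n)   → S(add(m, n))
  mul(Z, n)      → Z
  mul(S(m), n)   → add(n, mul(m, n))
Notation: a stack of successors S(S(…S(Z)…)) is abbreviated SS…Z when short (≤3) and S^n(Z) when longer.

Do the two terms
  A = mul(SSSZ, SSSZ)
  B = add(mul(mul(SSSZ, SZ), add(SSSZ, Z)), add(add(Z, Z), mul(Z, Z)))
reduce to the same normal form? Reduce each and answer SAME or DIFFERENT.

Term A:
  start: mul(SSSZ, SSSZ)
  →1  add(SSSZ, mul(SSZ, SSSZ))
  →2  S(add(SSZ, mul(SSZ, SSSZ)))
  →3  S(S(add(SZ, mul(SSZ, SSSZ))))
  →4  S(S(S(add(Z, mul(SSZ, SSSZ)))))
  →5  S(S(S(mul(SSZ, SSSZ))))
  →6  S(S(S(add(SSSZ, mul(SZ, SSSZ)))))
  →7  S(S(S(S(add(SSZ, mul(SZ, SSSZ))))))
  →8  S(S(S(S(S(add(SZ, mul(SZ, SSSZ)))))))
  →9  S(S(S(S(S(S(add(Z, mul(SZ, SSSZ))))))))
  →10  S(S(S(S(S(S(mul(SZ, SSSZ)))))))
  →11  S(S(S(S(S(S(add(SSSZ, mul(Z, SSSZ))))))))
  →12  S(S(S(S(S(S(S(add(SSZ, mul(Z, SSSZ)))))))))
  →13  S(S(S(S(S(S(S(S(add(SZ, mul(Z, SSSZ))))))))))
  →14  S(S(S(S(S(S(S(S(S(add(Z, mul(Z, SSSZ)))))))))))
  →15  S(S(S(S(S(S(S(S(S(mul(Z, SSSZ))))))))))
  →16  S^9(Z)

Term B:
  start: add(mul(mul(SSSZ, SZ), add(SSSZ, Z)), add(add(Z, Z), mul(Z, Z)))
  →1  add(mul(add(SZ, mul(SSZ, SZ)), add(SSSZ, Z)), add(add(Z, Z), mul(Z, Z)))
  →2  add(mul(S(add(Z, mul(SSZ, SZ))), add(SSSZ, Z)), add(add(Z, Z), mul(Z, Z)))
  →3  add(add(add(SSSZ, Z), mul(add(Z, mul(SSZ, SZ)), add(SSSZ, Z))), add(add(Z, Z), mul(Z, Z)))
  →4  add(add(S(add(SSZ, Z)), mul(add(Z, mul(SSZ, SZ)), add(SSSZ, Z))), add(add(Z, Z), mul(Z, Z)))
  →5  add(S(add(add(SSZ, Z), mul(add(Z, mul(SSZ, SZ)), add(SSSZ, Z)))), add(add(Z, Z), mul(Z, Z)))
  →6  S(add(add(add(SSZ, Z), mul(add(Z, mul(SSZ, SZ)), add(SSSZ, Z))), add(add(Z, Z), mul(Z, Z))))
  →7  S(add(add(S(add(SZ, Z)), mul(add(Z, mul(SSZ, SZ)), add(SSSZ, Z))), add(add(Z, Z), mul(Z, Z))))
  →8  S(add(S(add(add(SZ, Z), mul(add(Z, mul(SSZ, SZ)), add(SSSZ, Z)))), add(add(Z, Z), mul(Z, Z))))
  →9  S(S(add(add(add(SZ, Z), mul(add(Z, mul(SSZ, SZ)), add(SSSZ, Z))), add(add(Z, Z), mul(Z, Z)))))
  →10  S(S(add(add(S(add(Z, Z)), mul(add(Z, mul(SSZ, SZ)), add(SSSZ, Z))), add(add(Z, Z), mul(Z, Z)))))
  →11  S(S(add(S(add(add(Z, Z), mul(add(Z, mul(SSZ, SZ)), add(SSSZ, Z)))), add(add(Z, Z), mul(Z, Z)))))
  →12  S(S(S(add(add(add(Z, Z), mul(add(Z, mul(SSZ, SZ)), add(SSSZ, Z))), add(add(Z, Z), mul(Z, Z))))))
  →13  S(S(S(add(add(Z, mul(add(Z, mul(SSZ, SZ)), add(SSSZ, Z))), add(add(Z, Z), mul(Z, Z))))))
  →14  S(S(S(add(mul(add(Z, mul(SSZ, SZ)), add(SSSZ, Z)), add(add(Z, Z), mul(Z, Z))))))
  →15  S(S(S(add(mul(mul(SSZ, SZ), add(SSSZ, Z)), add(add(Z, Z), mul(Z, Z))))))
  →16  S(S(S(add(mul(add(SZ, mul(SZ, SZ)), add(SSSZ, Z)), add(add(Z, Z), mul(Z, Z))))))
  →17  S(S(S(add(mul(S(add(Z, mul(SZ, SZ))), add(SSSZ, Z)), add(add(Z, Z), mul(Z, Z))))))
  →18  S(S(S(add(add(add(SSSZ, Z), mul(add(Z, mul(SZ, SZ)), add(SSSZ, Z))), add(add(Z, Z), mul(Z, Z))))))
  →19  S(S(S(add(add(S(add(SSZ, Z)), mul(add(Z, mul(SZ, SZ)), add(SSSZ, Z))), add(add(Z, Z), mul(Z, Z))))))
  →20  S(S(S(add(S(add(add(SSZ, Z), mul(add(Z, mul(SZ, SZ)), add(SSSZ, Z)))), add(add(Z, Z), mul(Z, Z))))))
  →21  S(S(S(S(add(add(add(SSZ, Z), mul(add(Z, mul(SZ, SZ)), add(SSSZ, Z))), add(add(Z, Z), mul(Z, Z)))))))
  →22  S(S(S(S(add(add(S(add(SZ, Z)), mul(add(Z, mul(SZ, SZ)), add(SSSZ, Z))), add(add(Z, Z), mul(Z, Z)))))))
  →23  S(S(S(S(add(S(add(add(SZ, Z), mul(add(Z, mul(SZ, SZ)), add(SSSZ, Z)))), add(add(Z, Z), mul(Z, Z)))))))
  →24  S(S(S(S(S(add(add(add(SZ, Z), mul(add(Z, mul(SZ, SZ)), add(SSSZ, Z))), add(add(Z, Z), mul(Z, Z))))))))
  →25  S(S(S(S(S(add(add(S(add(Z, Z)), mul(add(Z, mul(SZ, SZ)), add(SSSZ, Z))), add(add(Z, Z), mul(Z, Z))))))))
  →26  S(S(S(S(S(add(S(add(add(Z, Z), mul(add(Z, mul(SZ, SZ)), add(SSSZ, Z)))), add(add(Z, Z), mul(Z, Z))))))))
  →27  S(S(S(S(S(S(add(add(add(Z, Z), mul(add(Z, mul(SZ, SZ)), add(SSSZ, Z))), add(add(Z, Z), mul(Z, Z)))))))))
  →28  S(S(S(S(S(S(add(add(Z, mul(add(Z, mul(SZ, SZ)), add(SSSZ, Z))), add(add(Z, Z), mul(Z, Z)))))))))
  →29  S(S(S(S(S(S(add(mul(add(Z, mul(SZ, SZ)), add(SSSZ, Z)), add(add(Z, Z), mul(Z, Z)))))))))
  →30  S(S(S(S(S(S(add(mul(mul(SZ, SZ), add(SSSZ, Z)), add(add(Z, Z), mul(Z, Z)))))))))
  →31  S(S(S(S(S(S(add(mul(add(SZ, mul(Z, SZ)), add(SSSZ, Z)), add(add(Z, Z), mul(Z, Z)))))))))
  →32  S(S(S(S(S(S(add(mul(S(add(Z, mul(Z, SZ))), add(SSSZ, Z)), add(add(Z, Z), mul(Z, Z)))))))))
  →33  S(S(S(S(S(S(add(add(add(SSSZ, Z), mul(add(Z, mul(Z, SZ)), add(SSSZ, Z))), add(add(Z, Z), mul(Z, Z)))))))))
  →34  S(S(S(S(S(S(add(add(S(add(SSZ, Z)), mul(add(Z, mul(Z, SZ)), add(SSSZ, Z))), add(add(Z, Z), mul(Z, Z)))))))))
  →35  S(S(S(S(S(S(add(S(add(add(SSZ, Z), mul(add(Z, mul(Z, SZ)), add(SSSZ, Z)))), add(add(Z, Z), mul(Z, Z)))))))))
  →36  S(S(S(S(S(S(S(add(add(add(SSZ, Z), mul(add(Z, mul(Z, SZ)), add(SSSZ, Z))), add(add(Z, Z), mul(Z, Z))))))))))
  →37  S(S(S(S(S(S(S(add(add(S(add(SZ, Z)), mul(add(Z, mul(Z, SZ)), add(SSSZ, Z))), add(add(Z, Z), mul(Z, Z))))))))))
  →38  S(S(S(S(S(S(S(add(S(add(add(SZ, Z), mul(add(Z, mul(Z, SZ)), add(SSSZ, Z)))), add(add(Z, Z), mul(Z, Z))))))))))
  →39  S(S(S(S(S(S(S(S(add(add(add(SZ, Z), mul(add(Z, mul(Z, SZ)), add(SSSZ, Z))), add(add(Z, Z), mul(Z, Z)))))))))))
  →40  S(S(S(S(S(S(S(S(add(add(S(add(Z, Z)), mul(add(Z, mul(Z, SZ)), add(SSSZ, Z))), add(add(Z, Z), mul(Z, Z)))))))))))
  →41  S(S(S(S(S(S(S(S(add(S(add(add(Z, Z), mul(add(Z, mul(Z, SZ)), add(SSSZ, Z)))), add(add(Z, Z), mul(Z, Z)))))))))))
  →42  S(S(S(S(S(S(S(S(S(add(add(add(Z, Z), mul(add(Z, mul(Z, SZ)), add(SSSZ, Z))), add(add(Z, Z), mul(Z, Z))))))))))))
  →43  S(S(S(S(S(S(S(S(S(add(add(Z, mul(add(Z, mul(Z, SZ)), add(SSSZ, Z))), add(add(Z, Z), mul(Z, Z))))))))))))
  →44  S(S(S(S(S(S(S(S(S(add(mul(add(Z, mul(Z, SZ)), add(SSSZ, Z)), add(add(Z, Z), mul(Z, Z))))))))))))
  →45  S(S(S(S(S(S(S(S(S(add(mul(mul(Z, SZ), add(SSSZ, Z)), add(add(Z, Z), mul(Z, Z))))))))))))
  →46  S(S(S(S(S(S(S(S(S(add(mul(Z, add(SSSZ, Z)), add(add(Z, Z), mul(Z, Z))))))))))))
  →47  S(S(S(S(S(S(S(S(S(add(Z, add(add(Z, Z), mul(Z, Z))))))))))))
  →48  S(S(S(S(S(S(S(S(S(add(add(Z, Z), mul(Z, Z)))))))))))
  →49  S(S(S(S(S(S(S(S(S(add(Z, mul(Z, Z)))))))))))
  →50  S(S(S(S(S(S(S(S(S(mul(Z, Z))))))))))
  →51  S^9(Z)

Answer: SAME — A ⇓ S^9(Z), B ⇓ S^9(Z)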